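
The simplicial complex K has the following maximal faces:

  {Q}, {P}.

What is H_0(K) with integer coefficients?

H_0 ≅ Z^2.

K has 2 vertices.
rank ∂_0 = 0, rank ∂_1 = 0 ⇒ b_0 = 2 − 0 − 0 = 2. So H_0 = Z^2.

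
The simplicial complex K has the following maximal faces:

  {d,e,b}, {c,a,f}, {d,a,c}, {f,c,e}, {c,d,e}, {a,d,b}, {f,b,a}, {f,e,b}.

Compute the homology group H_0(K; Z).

We work with the vertex ordering a < b < c < d < e < f. The simplices of K, each written with vertices in increasing order, are:

  0-simplices (6): a, b, c, d, e, f
  1-simplices (12): ab, ac, ad, af, bd, be, bf, cd, ce, cf, de, ef
  2-simplices (8): abd, abf, acd, acf, bde, bef, cde, cef

Hence C_0 ≅ Z^6, C_1 ≅ Z^12, C_2 ≅ Z^8.

The boundary map ∂_1: C_1 → C_0 is given by ∂[p,q] = [q] − [p].
This gives a 6×12 integer matrix of rank 5; reducing to Smith normal form yields diagonal entries (1,1,1,1,1).

Boundary ∂_2: C_2 → C_1 sends each 2-simplex [p,q,r] to [q,r] − [p,r] + [p,q]. For instance
  ∂cde = de − ce + cd,
  ∂bef = ef − bf + be.
The resulting 12×8 matrix has rank 7, and its Smith normal form has invariant factors (1,1,1,1,1,1,1).

Computing H_k = (kernel of ∂_k) / (image of ∂_{k+1}):

  H_0: rank C_0 − rank ∂_1 = 6 − 5 = 1, and the invariant factors of ∂_1 are all 1, so H_0 = Z.

H_0 = Z.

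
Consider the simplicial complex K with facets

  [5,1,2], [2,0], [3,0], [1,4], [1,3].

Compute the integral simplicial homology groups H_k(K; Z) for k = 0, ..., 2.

H_0 ≅ Z,  H_1 ≅ Z,  H_2 = 0.

Order the vertices as 0 < 1 < 2 < 3 < 4 < 5. Listing each simplex with vertices in this order, K has dimension 2 with simplices:

  0-simplices (6): [0], [1], [2], [3], [4], [5]
  1-simplices (7): [0,2], [0,3], [1,2], [1,3], [1,4], [1,5], [2,5]
  2-simplices (1): [1,2,5]

giving chain groups C_0 ≅ Z^6, C_1 ≅ Z^7, C_2 ≅ Z^1.

∂_1: C_1 → C_0 is given by ∂[p,q] = [q] − [p]. For instance
  ∂[1,5] = [5] − [1].
The resulting 6×7 matrix has rank 5, and its Smith normal form has invariant factors (1,1,1,1,1).

∂_2: C_2 → C_1 acts by ∂[p,q,r] = [q,r] − [p,r] + [p,q]. For instance
  ∂[1,2,5] = [2,5] − [1,5] + [1,2].
The resulting 7×1 matrix has rank 1, and its Smith normal form has invariant factors (1).

Now H_k = ker ∂_k / im ∂_{k+1}, so:

  H_0: rank C_0 − rank ∂_1 = 6 − 5 = 1, and the invariant factors of ∂_1 are all 1, so H_0 ≅ Z.
  H_1: rank ker ∂_1 − rank ∂_2 = (7 − 5) − 1 = 1, and the invariant factors of ∂_2 are all 1, so H_1 ≅ Z.
  H_2: rank ker ∂_2 − rank ∂_3 = (1 − 1) − 0 = 0, and there is no ∂_3, so H_2 ≅ 0.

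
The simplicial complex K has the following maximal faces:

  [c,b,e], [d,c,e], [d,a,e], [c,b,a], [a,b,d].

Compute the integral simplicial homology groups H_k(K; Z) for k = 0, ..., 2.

H_0 = Z,  H_1 = Z,  H_2 = 0.

Fix the vertex order a < b < c < d < e and write every simplex with vertices in increasing order. Then dim K = 2 and the simplices of K are:

  0-simplices (5): a, b, c, d, e
  1-simplices (10): ab, ac, ad, ae, bc, bd, be, cd, ce, de
  2-simplices (5): abc, abd, ade, bce, cde

giving chain groups C_0 ≅ Z^5, C_1 ≅ Z^10, C_2 ≅ Z^5.

The boundary map ∂_1: C_1 → C_0 sends each edge [p,q] (with p < q) to q − p. For instance
  ∂ac = c − a.
The resulting 5×10 matrix has rank 4, and its Smith normal form has invariant factors (1,1,1,1).

∂_2: C_2 → C_1 sends each 2-simplex [p,q,r] to [q,r] − [p,r] + [p,q]. For instance
  ∂bce = ce − be + bc,
  ∂ade = de − ae + ad.
This gives a 10×5 integer matrix of rank 5; reducing to Smith normal form yields diagonal entries (1,1,1,1,1).

Computing H_k = (kernel of ∂_k) / (image of ∂_{k+1}):

  H_0: rank C_0 − rank ∂_1 = 5 − 4 = 1, and the invariant factors of ∂_1 are all 1, so H_0 ≅ Z.
  H_1: rank ker ∂_1 − rank ∂_2 = (10 − 4) − 5 = 1, and the invariant factors of ∂_2 are all 1, so H_1 ≅ Z.
  H_2: rank ker ∂_2 − rank ∂_3 = (5 − 5) − 0 = 0, and there is no ∂_3, so H_2 ≅ 0.

(K is a triangulation of the Möbius band.)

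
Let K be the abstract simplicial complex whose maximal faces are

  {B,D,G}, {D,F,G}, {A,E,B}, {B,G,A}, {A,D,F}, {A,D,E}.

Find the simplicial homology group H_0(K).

Take the total order A < B < D < E < F < G on the vertex set. Then K (dimension 2) consists of the simplices:

  0-simplices (6): A, B, D, E, F, G
  1-simplices (12): AB, AD, AE, AF, AG, BD, BE, BG, DE, DF, DG, FG
  2-simplices (6): ABE, ABG, ADE, ADF, BDG, DFG

so the chain groups are C_0 ≅ Z^6, C_1 ≅ Z^12, C_2 ≅ Z^6.

∂_1: C_1 → C_0 is given by ∂[p,q] = [q] − [p].
This gives a 6×12 integer matrix of rank 5; reducing to Smith normal form yields diagonal entries (1,1,1,1,1).

Boundary ∂_2: C_2 → C_1 sends each 2-simplex [p,q,r] to [q,r] − [p,r] + [p,q]. For instance
  ∂DFG = FG − DG + DF,
  ∂BDG = DG − BG + BD.
The resulting 12×6 matrix has rank 6, and its Smith normal form has invariant factors (1,1,1,1,1,1).

Computing H_k = (kernel of ∂_k) / (image of ∂_{k+1}):

  H_0: rank C_0 − rank ∂_1 = 6 − 5 = 1, and the invariant factors of ∂_1 are all 1, so H_0 = Z.

H_0 ≅ Z.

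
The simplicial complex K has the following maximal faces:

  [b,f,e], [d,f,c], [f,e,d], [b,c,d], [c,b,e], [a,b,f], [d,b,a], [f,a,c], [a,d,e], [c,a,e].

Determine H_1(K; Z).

H_1 = Z_2.

Take the total order a < b < c < d < e < f on the vertex set. Then K (dimension 2) consists of the simplices:

  0-simplices (6): a, b, c, d, e, f
  1-simplices (15): ab, ac, ad, ae, af, bc, bd, be, bf, cd, ce, cf, de, df, ef
  2-simplices (10): abd, abf, ace, acf, ade, bcd, bce, bef, cdf, def

giving chain groups C_0 ≅ Z^6, C_1 ≅ Z^15, C_2 ≅ Z^10.

∂_1: C_1 → C_0 maps an edge to its endpoints' difference, ∂[p,q] = q − p.
This gives a 6×15 integer matrix of rank 5; reducing to Smith normal form yields diagonal entries (1,1,1,1,1).

∂_2: C_2 → C_1 maps a triangle to the signed sum of its edges. For instance
  ∂ace = ce − ae + ac,
  ∂bce = ce − be + bc.
The 15×10 boundary matrix has rank 10 and Smith normal form diag(1,1,1,1,1,1,1,1,1,2).

Now H_k = ker ∂_k / im ∂_{k+1}, so:

  H_1: rank ker ∂_1 − rank ∂_2 = (15 − 5) − 10 = 0, and ∂_2 has invariant factor 2 > 1, so H_1 = Z_2.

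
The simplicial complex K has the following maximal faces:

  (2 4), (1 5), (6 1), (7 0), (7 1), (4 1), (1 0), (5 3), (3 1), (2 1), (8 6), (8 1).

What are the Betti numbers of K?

b_0 = 1, b_1 = 4.

We work with the vertex ordering 0 < 1 < 2 < 3 < 4 < 5 < 6 < 7 < 8. The simplices of K, each written with vertices in increasing order, are:

  0-simplices (9): [0], [1], [2], [3], [4], [5], [6], [7], [8]
  1-simplices (12): [0,1], [0,7], [1,2], [1,3], [1,4], [1,5], [1,6], [1,7], [1,8], [2,4], [3,5], [6,8]

giving chain groups C_0 ≅ Z^9, C_1 ≅ Z^12.

∂_1: C_1 → C_0 sends each edge [p,q] (with p < q) to q − p.
The 9×12 boundary matrix has rank 8 and Smith normal form diag(1,1,1,1,1,1,1,1).

From H_k ≅ ker(∂_k) / im(∂_{k+1}) we obtain:

  H_0: rank C_0 − rank ∂_1 = 9 − 8 = 1, and the invariant factors of ∂_1 are all 1, so H_0 = Z.
  H_1: rank ker ∂_1 − rank ∂_2 = (12 − 8) − 0 = 4, and there is no ∂_2, so H_1 = Z^4.

(K is a triangulation of a wedge of 4 circles.)

Hence the Betti numbers are b_0 = 1, b_1 = 4.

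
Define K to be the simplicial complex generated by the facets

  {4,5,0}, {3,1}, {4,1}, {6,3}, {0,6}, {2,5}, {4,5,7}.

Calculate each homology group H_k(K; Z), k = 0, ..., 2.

Fix the vertex order 0 < 1 < 2 < 3 < 4 < 5 < 6 < 7 and write every simplex with vertices in increasing order. Then dim K = 2 and the simplices of K are:

  0-simplices (8): [0], [1], [2], [3], [4], [5], [6], [7]
  1-simplices (10): [0,4], [0,5], [0,6], [1,3], [1,4], [2,5], [3,6], [4,5], [4,7], [5,7]
  2-simplices (2): [0,4,5], [4,5,7]

Hence C_0 ≅ Z^8, C_1 ≅ Z^10, C_2 ≅ Z^2.

∂_1: C_1 → C_0 sends each edge [p,q] (with p < q) to q − p.
This gives a 8×10 integer matrix of rank 7; reducing to Smith normal form yields diagonal entries (1,1,1,1,1,1,1).

Boundary ∂_2: C_2 → C_1 maps a triangle to the signed sum of its edges. For instance
  ∂[4,5,7] = [5,7] − [4,7] + [4,5],
  ∂[0,4,5] = [4,5] − [0,5] + [0,4].
The resulting 10×2 matrix has rank 2, and its Smith normal form has invariant factors (1,1).

From H_k ≅ ker(∂_k) / im(∂_{k+1}) we obtain:

  H_0: rank C_0 − rank ∂_1 = 8 − 7 = 1, and the invariant factors of ∂_1 are all 1, so H_0 = Z.
  H_1: rank ker ∂_1 − rank ∂_2 = (10 − 7) − 2 = 1, and the invariant factors of ∂_2 are all 1, so H_1 = Z.
  H_2: rank ker ∂_2 − rank ∂_3 = (2 − 2) − 0 = 0, and there is no ∂_3, so H_2 = 0.

H_0 = Z,  H_1 = Z,  H_2 = 0.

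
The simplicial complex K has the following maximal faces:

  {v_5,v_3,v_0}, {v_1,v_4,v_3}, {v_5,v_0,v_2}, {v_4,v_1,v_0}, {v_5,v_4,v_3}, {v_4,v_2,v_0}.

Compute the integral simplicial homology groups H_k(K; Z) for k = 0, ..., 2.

H_0 = Z,  H_1 = Z,  H_2 = 0.

Order the vertices as v_0 < v_1 < v_2 < v_3 < v_4 < v_5. Listing each simplex with vertices in this order, K has dimension 2 with simplices:

  0-simplices (6): [v_0], [v_1], [v_2], [v_3], [v_4], [v_5]
  1-simplices (12): [v_0,v_1], [v_0,v_2], [v_0,v_3], [v_0,v_4], [v_0,v_5], [v_1,v_3], [v_1,v_4], [v_2,v_4], [v_2,v_5], [v_3,v_4], [v_3,v_5], [v_4,v_5]
  2-simplices (6): [v_0,v_1,v_4], [v_0,v_2,v_4], [v_0,v_2,v_5], [v_0,v_3,v_5], [v_1,v_3,v_4], [v_3,v_4,v_5]

giving chain groups C_0 ≅ Z^6, C_1 ≅ Z^12, C_2 ≅ Z^6.

Boundary ∂_1: C_1 → C_0 maps an edge to its endpoints' difference, ∂[p,q] = q − p.
The resulting 6×12 matrix has rank 5, and its Smith normal form has invariant factors (1,1,1,1,1).

The boundary map ∂_2: C_2 → C_1 maps a triangle to the signed sum of its edges. For instance
  ∂[v_0,v_2,v_4] = [v_2,v_4] − [v_0,v_4] + [v_0,v_2],
  ∂[v_1,v_3,v_4] = [v_3,v_4] − [v_1,v_4] + [v_1,v_3].
The resulting 12×6 matrix has rank 6, and its Smith normal form has invariant factors (1,1,1,1,1,1).

Computing H_k = (kernel of ∂_k) / (image of ∂_{k+1}):

  H_0: rank C_0 − rank ∂_1 = 6 − 5 = 1, and the invariant factors of ∂_1 are all 1, so H_0 ≅ Z.
  H_1: rank ker ∂_1 − rank ∂_2 = (12 − 5) − 6 = 1, and the invariant factors of ∂_2 are all 1, so H_1 ≅ Z.
  H_2: rank ker ∂_2 − rank ∂_3 = (6 − 6) − 0 = 0, and there is no ∂_3, so H_2 ≅ 0.

As a check, the Euler characteristic is 6 − 12 + 6 = 0, which agrees with 1 − 1 + 0 = 0.
(K is a triangulation of the cylinder S^1 x I.)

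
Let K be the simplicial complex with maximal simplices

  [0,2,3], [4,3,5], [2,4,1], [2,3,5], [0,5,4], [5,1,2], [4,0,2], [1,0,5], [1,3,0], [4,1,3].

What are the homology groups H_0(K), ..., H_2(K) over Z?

H_0 ≅ Z,  H_1 ≅ Z/2Z,  H_2 = 0.

We work with the vertex ordering 0 < 1 < 2 < 3 < 4 < 5. The simplices of K, each written with vertices in increasing order, are:

  0-simplices (6): [0], [1], [2], [3], [4], [5]
  1-simplices (15): [0,1], [0,2], [0,3], [0,4], [0,5], [1,2], [1,3], [1,4], [1,5], [2,3], [2,4], [2,5], [3,4], [3,5], [4,5]
  2-simplices (10): [0,1,3], [0,1,5], [0,2,3], [0,2,4], [0,4,5], [1,2,4], [1,2,5], [1,3,4], [2,3,5], [3,4,5]

so the chain groups are C_0 ≅ Z^6, C_1 ≅ Z^15, C_2 ≅ Z^10.

The boundary map ∂_1: C_1 → C_0 maps an edge to its endpoints' difference, ∂[p,q] = q − p. For instance
  ∂[2,5] = [5] − [2].
This gives a 6×15 integer matrix of rank 5; reducing to Smith normal form yields diagonal entries (1,1,1,1,1).

Boundary ∂_2: C_2 → C_1 maps a triangle to the signed sum of its edges. For instance
  ∂[2,3,5] = [3,5] − [2,5] + [2,3],
  ∂[0,2,3] = [2,3] − [0,3] + [0,2].
The 15×10 boundary matrix has rank 10 and Smith normal form diag(1,1,1,1,1,1,1,1,1,2).

Reading off H_k = ker ∂_k / im ∂_{k+1}:

  H_0: rank C_0 − rank ∂_1 = 6 − 5 = 1, and the invariant factors of ∂_1 are all 1, so H_0 = Z.
  H_1: rank ker ∂_1 − rank ∂_2 = (15 − 5) − 10 = 0, and ∂_2 has invariant factor 2 > 1, so H_1 = Z/2Z.
  H_2: rank ker ∂_2 − rank ∂_3 = (10 − 10) − 0 = 0, and there is no ∂_3, so H_2 = 0.

(K is a triangulation of the real projective plane RP^2.)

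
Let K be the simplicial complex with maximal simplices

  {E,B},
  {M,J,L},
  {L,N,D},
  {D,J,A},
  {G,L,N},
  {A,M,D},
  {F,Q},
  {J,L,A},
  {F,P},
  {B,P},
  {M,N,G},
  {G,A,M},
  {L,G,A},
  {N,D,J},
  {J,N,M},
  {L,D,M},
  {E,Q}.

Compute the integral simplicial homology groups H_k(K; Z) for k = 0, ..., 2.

K has 12 vertices, 23 edges, 12 triangles.
rank ∂_0 = 0, rank ∂_1 = 10 ⇒ b_0 = 12 − 0 − 10 = 2; all invariant factors of ∂_1 are 1 so no torsion. So H_0 = Z^2.
rank ∂_1 = 10, rank ∂_2 = 12 ⇒ b_1 = 23 − 10 − 12 = 1; ∂_2 has invariant factor(s) [2] giving torsion. So H_1 = Z ⊕ Z/2.
rank ∂_2 = 12, rank ∂_3 = 0 ⇒ b_2 = 12 − 12 − 0 = 0. So H_2 = 0.

H_0 = Z^2,  H_1 = Z ⊕ Z/2,  H_2 = 0.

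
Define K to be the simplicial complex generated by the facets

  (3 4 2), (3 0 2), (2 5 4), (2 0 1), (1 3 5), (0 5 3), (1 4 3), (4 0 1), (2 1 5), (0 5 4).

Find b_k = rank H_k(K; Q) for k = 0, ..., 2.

b_0 = 1, b_1 = 0, b_2 = 0.

Order the vertices as 0 < 1 < 2 < 3 < 4 < 5. Listing each simplex with vertices in this order, K has dimension 2 with simplices:

  0-simplices (6): [0], [1], [2], [3], [4], [5]
  1-simplices (15): [0,1], [0,2], [0,3], [0,4], [0,5], [1,2], [1,3], [1,4], [1,5], [2,3], [2,4], [2,5], [3,4], [3,5], [4,5]
  2-simplices (10): [0,1,2], [0,1,4], [0,2,3], [0,3,5], [0,4,5], [1,2,5], [1,3,4], [1,3,5], [2,3,4], [2,4,5]

Hence C_0 ≅ Z^6, C_1 ≅ Z^15, C_2 ≅ Z^10.

The boundary map ∂_1: C_1 → C_0 maps an edge to its endpoints' difference, ∂[p,q] = q − p.
The resulting 6×15 matrix has rank 5, and its Smith normal form has invariant factors (1,1,1,1,1).

∂_2: C_2 → C_1 acts by ∂[p,q,r] = [q,r] − [p,r] + [p,q]. For instance
  ∂[2,4,5] = [4,5] − [2,5] + [2,4],
  ∂[1,3,5] = [3,5] − [1,5] + [1,3].
The 15×10 boundary matrix has rank 10 and Smith normal form diag(1,1,1,1,1,1,1,1,1,2).

Computing H_k = (kernel of ∂_k) / (image of ∂_{k+1}):

  H_0: rank C_0 − rank ∂_1 = 6 − 5 = 1, and the invariant factors of ∂_1 are all 1, so H_0 ≅ Z.
  H_1: rank ker ∂_1 − rank ∂_2 = (15 − 5) − 10 = 0, and ∂_2 has invariant factor 2 > 1, so H_1 ≅ Z/2.
  H_2: rank ker ∂_2 − rank ∂_3 = (10 − 10) − 0 = 0, and there is no ∂_3, so H_2 ≅ 0.

(K is a triangulation of the real projective plane RP^2.)

Hence the Betti numbers are b_0 = 1, b_1 = 0, b_2 = 0.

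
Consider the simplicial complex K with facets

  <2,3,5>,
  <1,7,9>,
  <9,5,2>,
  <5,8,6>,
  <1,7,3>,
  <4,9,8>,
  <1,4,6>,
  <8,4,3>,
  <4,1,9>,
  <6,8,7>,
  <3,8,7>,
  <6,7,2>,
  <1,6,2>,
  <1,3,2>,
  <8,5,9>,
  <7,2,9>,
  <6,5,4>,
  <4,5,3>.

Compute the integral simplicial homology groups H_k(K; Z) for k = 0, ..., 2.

H_0 = Z,  H_1 = Z ⊕ Z/2,  H_2 = 0.

K has 9 vertices, 27 edges, 18 triangles.
rank ∂_0 = 0, rank ∂_1 = 8 ⇒ b_0 = 9 − 0 − 8 = 1; all invariant factors of ∂_1 are 1 so no torsion. So H_0 ≅ Z.
rank ∂_1 = 8, rank ∂_2 = 18 ⇒ b_1 = 27 − 8 − 18 = 1; ∂_2 has invariant factor(s) [2] giving torsion. So H_1 ≅ Z ⊕ Z/2.
rank ∂_2 = 18, rank ∂_3 = 0 ⇒ b_2 = 18 − 18 − 0 = 0. So H_2 ≅ 0.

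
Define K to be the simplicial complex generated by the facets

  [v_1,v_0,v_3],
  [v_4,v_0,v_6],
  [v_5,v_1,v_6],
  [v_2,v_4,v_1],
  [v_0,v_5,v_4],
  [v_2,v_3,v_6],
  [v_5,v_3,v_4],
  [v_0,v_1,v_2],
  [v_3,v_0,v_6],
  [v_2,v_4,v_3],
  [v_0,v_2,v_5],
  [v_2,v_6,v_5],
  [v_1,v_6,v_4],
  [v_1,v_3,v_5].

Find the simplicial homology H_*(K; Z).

K has 7 vertices, 21 edges, 14 triangles.
rank ∂_0 = 0, rank ∂_1 = 6 ⇒ b_0 = 7 − 0 − 6 = 1; all invariant factors of ∂_1 are 1 so no torsion. So H_0 = Z.
rank ∂_1 = 6, rank ∂_2 = 13 ⇒ b_1 = 21 − 6 − 13 = 2; all invariant factors of ∂_2 are 1 so no torsion. So H_1 = Z^2.
rank ∂_2 = 13, rank ∂_3 = 0 ⇒ b_2 = 14 − 13 − 0 = 1. So H_2 = Z.

H_0 ≅ Z,  H_1 ≅ Z^2,  H_2 ≅ Z.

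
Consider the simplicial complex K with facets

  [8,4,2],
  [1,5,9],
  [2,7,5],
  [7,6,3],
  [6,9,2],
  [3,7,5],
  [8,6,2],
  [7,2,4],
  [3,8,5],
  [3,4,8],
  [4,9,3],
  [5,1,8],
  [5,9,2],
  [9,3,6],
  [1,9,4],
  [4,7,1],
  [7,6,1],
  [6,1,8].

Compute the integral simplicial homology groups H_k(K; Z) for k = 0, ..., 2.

H_0 = Z,  H_1 = Z^2,  H_2 = Z.

Order the vertices as 1 < 2 < 3 < 4 < 5 < 6 < 7 < 8 < 9. Listing each simplex with vertices in this order, K has dimension 2 with simplices:

  0-simplices (9): [1], [2], [3], [4], [5], [6], [7], [8], [9]
  1-simplices (27): (27 of them)
  2-simplices (18): [1,4,7], [1,4,9], [1,5,8], [1,5,9], [1,6,7], [1,6,8], [2,4,7], [2,4,8], [2,5,7], [2,5,9], [2,6,8], [2,6,9], [3,4,8], [3,4,9], [3,5,7], [3,5,8], [3,6,7], [3,6,9]

Hence C_0 ≅ Z^9, C_1 ≅ Z^27, C_2 ≅ Z^18.

∂_1: C_1 → C_0 is given by ∂[p,q] = [q] − [p].
This gives a 9×27 integer matrix of rank 8; reducing to Smith normal form yields diagonal entries (1,1,1,1,1,1,1,1).

∂_2: C_2 → C_1 acts by ∂[p,q,r] = [q,r] − [p,r] + [p,q]. For instance
  ∂[1,4,7] = [4,7] − [1,7] + [1,4],
  ∂[2,5,7] = [5,7] − [2,7] + [2,5].
As a 27×18 matrix over Z this has rank 17, with invariant factors (1,1,1,1,1,1,1,1,1,1,1,1,1,1,1,1,1).

Reading off H_k = ker ∂_k / im ∂_{k+1}:

  H_0: rank C_0 − rank ∂_1 = 9 − 8 = 1, and the invariant factors of ∂_1 are all 1, so H_0 ≅ Z.
  H_1: rank ker ∂_1 − rank ∂_2 = (27 − 8) − 17 = 2, and the invariant factors of ∂_2 are all 1, so H_1 ≅ Z^2.
  H_2: rank ker ∂_2 − rank ∂_3 = (18 − 17) − 0 = 1, and there is no ∂_3, so H_2 ≅ Z.

(K is a triangulation of the torus T^2.)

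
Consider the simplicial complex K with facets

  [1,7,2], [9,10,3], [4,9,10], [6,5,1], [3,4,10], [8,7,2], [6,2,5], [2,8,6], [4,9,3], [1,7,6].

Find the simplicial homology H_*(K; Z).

H_0 ≅ Z^2,  H_1 ≅ Z,  H_2 ≅ Z.

Order the vertices as 1 < 2 < 3 < 4 < 5 < 6 < 7 < 8 < 9 < 10. Listing each simplex with vertices in this order, K has dimension 2 with simplices:

  0-simplices (10): [1], [2], [3], [4], [5], [6], [7], [8], [9], [10]
  1-simplices (18): [1,2], [1,5], [1,6], [1,7], [2,5], [2,6], [2,7], [2,8], [3,4], [3,9], [3,10], [4,9], [4,10], [5,6], [6,7], [6,8], [7,8], [9,10]
  2-simplices (10): [1,2,7], [1,5,6], [1,6,7], [2,5,6], [2,6,8], [2,7,8], [3,4,9], [3,4,10], [3,9,10], [4,9,10]

so the chain groups are C_0 ≅ Z^10, C_1 ≅ Z^18, C_2 ≅ Z^10.

∂_1: C_1 → C_0 sends each edge [p,q] (with p < q) to q − p. For instance
  ∂[2,7] = [7] − [2].
This gives a 10×18 integer matrix of rank 8; reducing to Smith normal form yields diagonal entries (1,1,1,1,1,1,1,1).

∂_2: C_2 → C_1 maps a triangle to the signed sum of its edges. For instance
  ∂[1,5,6] = [5,6] − [1,6] + [1,5],
  ∂[2,7,8] = [7,8] − [2,8] + [2,7].
The 18×10 boundary matrix has rank 9 and Smith normal form diag(1,1,1,1,1,1,1,1,1).

Computing H_k = (kernel of ∂_k) / (image of ∂_{k+1}):

  H_0: rank C_0 − rank ∂_1 = 10 − 8 = 2, and the invariant factors of ∂_1 are all 1, so H_0 = Z^2.
  H_1: rank ker ∂_1 − rank ∂_2 = (18 − 8) − 9 = 1, and the invariant factors of ∂_2 are all 1, so H_1 = Z.
  H_2: rank ker ∂_2 − rank ∂_3 = (10 − 9) − 0 = 1, and there is no ∂_3, so H_2 = Z.

As a check, the Euler characteristic is 10 − 18 + 10 = 2, which agrees with 2 − 1 + 1 = 2.
(K is a triangulation of the disjoint union of the 2-sphere S^2 and the cylinder S^1 x I.)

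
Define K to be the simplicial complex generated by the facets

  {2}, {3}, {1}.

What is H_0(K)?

H_0 = Z^3.

Take the total order 1 < 2 < 3 on the vertex set. Then K (dimension 0) consists of the simplices:

  0-simplices (3): [1], [2], [3]

so the chain groups are C_0 ≅ Z^3.

Computing H_k = (kernel of ∂_k) / (image of ∂_{k+1}):

  H_0: rank C_0 − rank ∂_1 = 3 − 0 = 3, and there is no ∂_1, so H_0 ≅ Z^3.

(K is a triangulation of a set of 3 points.)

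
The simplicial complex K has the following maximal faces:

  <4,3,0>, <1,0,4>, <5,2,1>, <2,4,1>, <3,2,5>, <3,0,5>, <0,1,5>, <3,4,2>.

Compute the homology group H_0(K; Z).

Take the total order 0 < 1 < 2 < 3 < 4 < 5 on the vertex set. Then K (dimension 2) consists of the simplices:

  0-simplices (6): [0], [1], [2], [3], [4], [5]
  1-simplices (12): [0,1], [0,3], [0,4], [0,5], [1,2], [1,4], [1,5], [2,3], [2,4], [2,5], [3,4], [3,5]
  2-simplices (8): [0,1,4], [0,1,5], [0,3,4], [0,3,5], [1,2,4], [1,2,5], [2,3,4], [2,3,5]

so the chain groups are C_0 ≅ Z^6, C_1 ≅ Z^12, C_2 ≅ Z^8.

The boundary map ∂_1: C_1 → C_0 maps an edge to its endpoints' difference, ∂[p,q] = q − p. For instance
  ∂[3,4] = [4] − [3].
The resulting 6×12 matrix has rank 5, and its Smith normal form has invariant factors (1,1,1,1,1).

Boundary ∂_2: C_2 → C_1 maps a triangle to the signed sum of its edges. For instance
  ∂[2,3,5] = [3,5] − [2,5] + [2,3],
  ∂[0,3,5] = [3,5] − [0,5] + [0,3].
The 12×8 boundary matrix has rank 7 and Smith normal form diag(1,1,1,1,1,1,1).

Reading off H_k = ker ∂_k / im ∂_{k+1}:

  H_0: rank C_0 − rank ∂_1 = 6 − 5 = 1, and the invariant factors of ∂_1 are all 1, so H_0 = Z.

H_0 = Z.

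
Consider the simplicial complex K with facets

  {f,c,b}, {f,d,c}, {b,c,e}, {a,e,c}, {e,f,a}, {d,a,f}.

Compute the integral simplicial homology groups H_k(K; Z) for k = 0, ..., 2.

H_0 = Z,  H_1 = Z,  H_2 = 0.

Order the vertices as a < b < c < d < e < f. Listing each simplex with vertices in this order, K has dimension 2 with simplices:

  0-simplices (6): a, b, c, d, e, f
  1-simplices (12): ac, ad, ae, af, bc, be, bf, cd, ce, cf, df, ef
  2-simplices (6): ace, adf, aef, bce, bcf, cdf

giving chain groups C_0 ≅ Z^6, C_1 ≅ Z^12, C_2 ≅ Z^6.

The boundary map ∂_1: C_1 → C_0 maps an edge to its endpoints' difference, ∂[p,q] = q − p.
The resulting 6×12 matrix has rank 5, and its Smith normal form has invariant factors (1,1,1,1,1).

∂_2: C_2 → C_1 acts by ∂[p,q,r] = [q,r] − [p,r] + [p,q]. For instance
  ∂ace = ce − ae + ac,
  ∂adf = df − af + ad.
As a 12×6 matrix over Z this has rank 6, with invariant factors (1,1,1,1,1,1).

Computing H_k = (kernel of ∂_k) / (image of ∂_{k+1}):

  H_0: rank C_0 − rank ∂_1 = 6 − 5 = 1, and the invariant factors of ∂_1 are all 1, so H_0 = Z.
  H_1: rank ker ∂_1 − rank ∂_2 = (12 − 5) − 6 = 1, and the invariant factors of ∂_2 are all 1, so H_1 = Z.
  H_2: rank ker ∂_2 − rank ∂_3 = (6 − 6) − 0 = 0, and there is no ∂_3, so H_2 = 0.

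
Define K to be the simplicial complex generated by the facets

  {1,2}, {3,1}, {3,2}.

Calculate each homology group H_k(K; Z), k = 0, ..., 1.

H_0 = Z,  H_1 = Z.

Fix the vertex order 1 < 2 < 3 and write every simplex with vertices in increasing order. Then dim K = 1 and the simplices of K are:

  0-simplices (3): [1], [2], [3]
  1-simplices (3): [1,2], [1,3], [2,3]

so the chain groups are C_0 ≅ Z^3, C_1 ≅ Z^3.

∂_1: C_1 → C_0 maps an edge to its endpoints' difference, ∂[p,q] = q − p.
As a 3×3 matrix over Z this has rank 2, with invariant factors (1,1).

Reading off H_k = ker ∂_k / im ∂_{k+1}:

  H_0: rank C_0 − rank ∂_1 = 3 − 2 = 1, and the invariant factors of ∂_1 are all 1, so H_0 = Z.
  H_1: rank ker ∂_1 − rank ∂_2 = (3 − 2) − 0 = 1, and there is no ∂_2, so H_1 = Z.

(K is a triangulation of the circle S^1.)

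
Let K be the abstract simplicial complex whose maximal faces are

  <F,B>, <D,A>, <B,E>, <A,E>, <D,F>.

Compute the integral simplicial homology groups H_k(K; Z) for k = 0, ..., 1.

We work with the vertex ordering A < B < D < E < F. The simplices of K, each written with vertices in increasing order, are:

  0-simplices (5): A, B, D, E, F
  1-simplices (5): AD, AE, BE, BF, DF

giving chain groups C_0 ≅ Z^5, C_1 ≅ Z^5.

∂_1: C_1 → C_0 is given by ∂[p,q] = [q] − [p]. For instance
  ∂AE = E − A.
As a 5×5 matrix over Z this has rank 4, with invariant factors (1,1,1,1).

Reading off H_k = ker ∂_k / im ∂_{k+1}:

  H_0: rank C_0 − rank ∂_1 = 5 − 4 = 1, and the invariant factors of ∂_1 are all 1, so H_0 ≅ Z.
  H_1: rank ker ∂_1 − rank ∂_2 = (5 − 4) − 0 = 1, and there is no ∂_2, so H_1 ≅ Z.

H_0 = Z,  H_1 = Z.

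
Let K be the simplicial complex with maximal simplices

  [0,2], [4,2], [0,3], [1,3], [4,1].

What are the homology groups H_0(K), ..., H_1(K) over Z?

Take the total order 0 < 1 < 2 < 3 < 4 on the vertex set. Then K (dimension 1) consists of the simplices:

  0-simplices (5): [0], [1], [2], [3], [4]
  1-simplices (5): [0,2], [0,3], [1,3], [1,4], [2,4]

giving chain groups C_0 ≅ Z^5, C_1 ≅ Z^5.

The boundary map ∂_1: C_1 → C_0 maps an edge to its endpoints' difference, ∂[p,q] = q − p. For instance
  ∂[0,2] = [2] − [0].
This gives a 5×5 integer matrix of rank 4; reducing to Smith normal form yields diagonal entries (1,1,1,1).

From H_k ≅ ker(∂_k) / im(∂_{k+1}) we obtain:

  H_0: rank C_0 − rank ∂_1 = 5 − 4 = 1, and the invariant factors of ∂_1 are all 1, so H_0 ≅ Z.
  H_1: rank ker ∂_1 − rank ∂_2 = (5 − 4) − 0 = 1, and there is no ∂_2, so H_1 ≅ Z.

As a check, the Euler characteristic is 5 − 5 = 0, which agrees with 1 − 1 = 0.

H_0 = Z,  H_1 = Z.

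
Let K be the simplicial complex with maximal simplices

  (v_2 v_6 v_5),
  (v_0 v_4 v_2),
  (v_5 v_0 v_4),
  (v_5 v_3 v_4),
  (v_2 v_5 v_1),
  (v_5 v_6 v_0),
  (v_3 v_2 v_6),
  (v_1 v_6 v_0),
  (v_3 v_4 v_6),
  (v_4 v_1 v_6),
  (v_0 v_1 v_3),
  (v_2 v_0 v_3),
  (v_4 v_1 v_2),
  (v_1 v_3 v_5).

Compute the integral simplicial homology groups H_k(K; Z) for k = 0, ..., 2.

Take the total order v_0 < v_1 < v_2 < v_3 < v_4 < v_5 < v_6 on the vertex set. Then K (dimension 2) consists of the simplices:

  0-simplices (7): [v_0], [v_1], [v_2], [v_3], [v_4], [v_5], [v_6]
  1-simplices (21): (21 of them)
  2-simplices (14): (14 of them)

so the chain groups are C_0 ≅ Z^7, C_1 ≅ Z^21, C_2 ≅ Z^14.

The boundary map ∂_1: C_1 → C_0 maps an edge to its endpoints' difference, ∂[p,q] = q − p. For instance
  ∂[v_1,v_6] = [v_6] − [v_1].
The 7×21 boundary matrix has rank 6 and Smith normal form diag(1,1,1,1,1,1).

The boundary map ∂_2: C_2 → C_1 sends each 2-simplex [p,q,r] to [q,r] − [p,r] + [p,q]. For instance
  ∂[v_0,v_5,v_6] = [v_5,v_6] − [v_0,v_6] + [v_0,v_5],
  ∂[v_2,v_5,v_6] = [v_5,v_6] − [v_2,v_6] + [v_2,v_5].
The 21×14 boundary matrix has rank 13 and Smith normal form diag(1,1,1,1,1,1,1,1,1,1,1,1,1).

Computing H_k = (kernel of ∂_k) / (image of ∂_{k+1}):

  H_0: rank C_0 − rank ∂_1 = 7 − 6 = 1, and the invariant factors of ∂_1 are all 1, so H_0 ≅ Z.
  H_1: rank ker ∂_1 − rank ∂_2 = (21 − 6) − 13 = 2, and the invariant factors of ∂_2 are all 1, so H_1 ≅ Z^2.
  H_2: rank ker ∂_2 − rank ∂_3 = (14 − 13) − 0 = 1, and there is no ∂_3, so H_2 ≅ Z.

H_0 = Z,  H_1 = Z^2,  H_2 = Z.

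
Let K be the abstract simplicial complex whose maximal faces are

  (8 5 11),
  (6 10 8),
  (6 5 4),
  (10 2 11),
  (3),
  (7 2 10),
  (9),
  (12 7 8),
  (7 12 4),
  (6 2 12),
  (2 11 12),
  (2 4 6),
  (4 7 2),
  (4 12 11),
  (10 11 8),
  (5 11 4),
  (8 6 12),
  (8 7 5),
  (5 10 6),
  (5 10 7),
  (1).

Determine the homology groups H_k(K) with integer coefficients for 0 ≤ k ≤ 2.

We work with the vertex ordering 1 < 2 < 3 < 4 < 5 < 6 < 7 < 8 < 9 < 10 < 11 < 12. The simplices of K, each written with vertices in increasing order, are:

  0-simplices (12): [1], [2], [3], [4], [5], [6], [7], [8], [9], [10], [11], [12]
  1-simplices (27): (27 of them)
  2-simplices (18): (18 of them)

so the chain groups are C_0 ≅ Z^12, C_1 ≅ Z^27, C_2 ≅ Z^18.

The boundary map ∂_1: C_1 → C_0 is given by ∂[p,q] = [q] − [p]. For instance
  ∂[2,11] = [11] − [2].
The 12×27 boundary matrix has rank 8 and Smith normal form diag(1,1,1,1,1,1,1,1).

∂_2: C_2 → C_1 maps a triangle to the signed sum of its edges. For instance
  ∂[2,11,12] = [11,12] − [2,12] + [2,11],
  ∂[5,7,8] = [7,8] − [5,8] + [5,7].
This gives a 27×18 integer matrix of rank 18; reducing to Smith normal form yields diagonal entries (1,1,1,1,1,1,1,1,1,1,1,1,1,1,1,1,1,2).

Computing H_k = (kernel of ∂_k) / (image of ∂_{k+1}):

  H_0: rank C_0 − rank ∂_1 = 12 − 8 = 4, and the invariant factors of ∂_1 are all 1, so H_0 ≅ Z^4.
  H_1: rank ker ∂_1 − rank ∂_2 = (27 − 8) − 18 = 1, and ∂_2 has invariant factor 2 > 1, so H_1 ≅ Z ⊕ Z/2.
  H_2: rank ker ∂_2 − rank ∂_3 = (18 − 18) − 0 = 0, and there is no ∂_3, so H_2 ≅ 0.

H_0 ≅ Z^4,  H_1 ≅ Z ⊕ Z/2,  H_2 = 0.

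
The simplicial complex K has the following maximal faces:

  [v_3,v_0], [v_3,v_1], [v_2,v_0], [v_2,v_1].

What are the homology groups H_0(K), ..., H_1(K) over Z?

Fix the vertex order v_0 < v_1 < v_2 < v_3 and write every simplex with vertices in increasing order. Then dim K = 1 and the simplices of K are:

  0-simplices (4): [v_0], [v_1], [v_2], [v_3]
  1-simplices (4): [v_0,v_2], [v_0,v_3], [v_1,v_2], [v_1,v_3]

so the chain groups are C_0 ≅ Z^4, C_1 ≅ Z^4.

The boundary map ∂_1: C_1 → C_0 is given by ∂[p,q] = [q] − [p].
As a 4×4 matrix over Z this has rank 3, with invariant factors (1,1,1).

From H_k ≅ ker(∂_k) / im(∂_{k+1}) we obtain:

  H_0: rank C_0 − rank ∂_1 = 4 − 3 = 1, and the invariant factors of ∂_1 are all 1, so H_0 ≅ Z.
  H_1: rank ker ∂_1 − rank ∂_2 = (4 − 3) − 0 = 1, and there is no ∂_2, so H_1 ≅ Z.

(K is a triangulation of the circle S^1.)

H_0 ≅ Z,  H_1 ≅ Z.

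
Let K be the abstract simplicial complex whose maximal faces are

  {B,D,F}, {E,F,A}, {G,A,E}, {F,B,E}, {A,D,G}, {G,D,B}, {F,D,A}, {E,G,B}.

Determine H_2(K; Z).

H_2 ≅ Z.

Order the vertices as A < B < D < E < F < G. Listing each simplex with vertices in this order, K has dimension 2 with simplices:

  0-simplices (6): A, B, D, E, F, G
  1-simplices (12): AD, AE, AF, AG, BD, BE, BF, BG, DF, DG, EF, EG
  2-simplices (8): ADF, ADG, AEF, AEG, BDF, BDG, BEF, BEG

Hence C_0 ≅ Z^6, C_1 ≅ Z^12, C_2 ≅ Z^8.

The boundary map ∂_1: C_1 → C_0 is given by ∂[p,q] = [q] − [p]. For instance
  ∂BE = E − B.
The 6×12 boundary matrix has rank 5 and Smith normal form diag(1,1,1,1,1).

The boundary map ∂_2: C_2 → C_1 maps a triangle to the signed sum of its edges. For instance
  ∂BDG = DG − BG + BD,
  ∂BDF = DF − BF + BD.
The 12×8 boundary matrix has rank 7 and Smith normal form diag(1,1,1,1,1,1,1).

Now H_k = ker ∂_k / im ∂_{k+1}, so:

  H_2: rank ker ∂_2 − rank ∂_3 = (8 − 7) − 0 = 1, and there is no ∂_3, so H_2 = Z.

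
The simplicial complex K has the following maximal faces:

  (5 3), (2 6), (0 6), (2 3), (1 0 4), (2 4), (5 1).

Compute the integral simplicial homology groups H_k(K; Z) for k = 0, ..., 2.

K has 7 vertices, 9 edges, 1 triangle.
rank ∂_0 = 0, rank ∂_1 = 6 ⇒ b_0 = 7 − 0 − 6 = 1; all invariant factors of ∂_1 are 1 so no torsion. So H_0 = Z.
rank ∂_1 = 6, rank ∂_2 = 1 ⇒ b_1 = 9 − 6 − 1 = 2; all invariant factors of ∂_2 are 1 so no torsion. So H_1 = Z^2.
rank ∂_2 = 1, rank ∂_3 = 0 ⇒ b_2 = 1 − 1 − 0 = 0. So H_2 = 0.

H_0 ≅ Z,  H_1 ≅ Z^2,  H_2 = 0.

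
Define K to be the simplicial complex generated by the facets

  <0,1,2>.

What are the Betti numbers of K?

b_0 = 1, b_1 = 0, b_2 = 0.

We work with the vertex ordering 0 < 1 < 2. The simplices of K, each written with vertices in increasing order, are:

  0-simplices (3): [0], [1], [2]
  1-simplices (3): [0,1], [0,2], [1,2]
  2-simplices (1): [0,1,2]

giving chain groups C_0 ≅ Z^3, C_1 ≅ Z^3, C_2 ≅ Z^1.

Boundary ∂_1: C_1 → C_0 maps an edge to its endpoints' difference, ∂[p,q] = q − p. For instance
  ∂[1,2] = [2] − [1].
The 3×3 boundary matrix has rank 2 and Smith normal form diag(1,1).

∂_2: C_2 → C_1 sends each 2-simplex [p,q,r] to [q,r] − [p,r] + [p,q]. For instance
  ∂[0,1,2] = [1,2] − [0,2] + [0,1].
The resulting 3×1 matrix has rank 1, and its Smith normal form has invariant factors (1).

Reading off H_k = ker ∂_k / im ∂_{k+1}:

  H_0: rank C_0 − rank ∂_1 = 3 − 2 = 1, and the invariant factors of ∂_1 are all 1, so H_0 ≅ Z.
  H_1: rank ker ∂_1 − rank ∂_2 = (3 − 2) − 1 = 0, and the invariant factors of ∂_2 are all 1, so H_1 ≅ 0.
  H_2: rank ker ∂_2 − rank ∂_3 = (1 − 1) − 0 = 0, and there is no ∂_3, so H_2 ≅ 0.

As a check, the Euler characteristic is 3 − 3 + 1 = 1, which agrees with 1 − 0 + 0 = 1.
(K is a triangulation of the 2-simplex.)

Hence the Betti numbers are b_0 = 1, b_1 = 0, b_2 = 0.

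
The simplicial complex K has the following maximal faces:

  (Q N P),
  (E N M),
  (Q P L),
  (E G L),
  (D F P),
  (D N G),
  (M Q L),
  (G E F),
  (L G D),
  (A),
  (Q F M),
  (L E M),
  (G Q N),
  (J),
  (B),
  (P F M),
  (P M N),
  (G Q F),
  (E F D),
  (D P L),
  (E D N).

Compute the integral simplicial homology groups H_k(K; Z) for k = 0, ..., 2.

Order the vertices as A < B < D < E < F < G < J < L < M < N < P < Q. Listing each simplex with vertices in this order, K has dimension 2 with simplices:

  0-simplices (12): A, B, D, E, F, G, J, L, M, N, P, Q
  1-simplices (27): DE, DF, DG, DL, DN, DP, EF, EG, EL, EM, EN, FG, FM, FP, FQ, GL, GN, GQ, LM, LP, LQ, MN, MP, MQ, NP, NQ, PQ
  2-simplices (18): DEF, DEN, DFP, DGL, DGN, DLP, EFG, EGL, ELM, EMN, FGQ, FMP, FMQ, GNQ, LMQ, LPQ, MNP, NPQ

so the chain groups are C_0 ≅ Z^12, C_1 ≅ Z^27, C_2 ≅ Z^18.

Boundary ∂_1: C_1 → C_0 is given by ∂[p,q] = [q] − [p].
This gives a 12×27 integer matrix of rank 8; reducing to Smith normal form yields diagonal entries (1,1,1,1,1,1,1,1).

∂_2: C_2 → C_1 maps a triangle to the signed sum of its edges. For instance
  ∂DLP = LP − DP + DL,
  ∂FMP = MP − FP + FM.
The resulting 27×18 matrix has rank 18, and its Smith normal form has invariant factors (1,1,1,1,1,1,1,1,1,1,1,1,1,1,1,1,1,2).

Reading off H_k = ker ∂_k / im ∂_{k+1}:

  H_0: rank C_0 − rank ∂_1 = 12 − 8 = 4, and the invariant factors of ∂_1 are all 1, so H_0 = Z^4.
  H_1: rank ker ∂_1 − rank ∂_2 = (27 − 8) − 18 = 1, and ∂_2 has invariant factor 2 > 1, so H_1 = Z ⊕ Z/2.
  H_2: rank ker ∂_2 − rank ∂_3 = (18 − 18) − 0 = 0, and there is no ∂_3, so H_2 = 0.

As a check, the Euler characteristic is 12 − 27 + 18 = 3, which agrees with 4 − 1 + 0 = 3.

H_0 ≅ Z^4,  H_1 ≅ Z ⊕ Z/2,  H_2 = 0.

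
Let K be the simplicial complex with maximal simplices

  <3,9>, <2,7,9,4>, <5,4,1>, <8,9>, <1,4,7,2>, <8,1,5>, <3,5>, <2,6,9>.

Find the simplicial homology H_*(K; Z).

Order the vertices as 1 < 2 < 3 < 4 < 5 < 6 < 7 < 8 < 9. Listing each simplex with vertices in this order, K has dimension 3 with simplices:

  0-simplices (9): [1], [2], [3], [4], [5], [6], [7], [8], [9]
  1-simplices (18): [1,2], [1,4], [1,5], [1,7], [1,8], [2,4], [2,6], [2,7], [2,9], [3,5], [3,9], [4,5], [4,7], [4,9], [5,8], [6,9], [7,9], [8,9]
  2-simplices (10): [1,2,4], [1,2,7], [1,4,5], [1,4,7], [1,5,8], [2,4,7], [2,4,9], [2,6,9], [2,7,9], [4,7,9]
  3-simplices (2): [1,2,4,7], [2,4,7,9]

Hence C_0 ≅ Z^9, C_1 ≅ Z^18, C_2 ≅ Z^10, C_3 ≅ Z^2.

Boundary ∂_1: C_1 → C_0 sends each edge [p,q] (with p < q) to q − p.
As a 9×18 matrix over Z this has rank 8, with invariant factors (1,1,1,1,1,1,1,1).

∂_2: C_2 → C_1 acts by ∂[p,q,r] = [q,r] − [p,r] + [p,q]. For instance
  ∂[1,4,5] = [4,5] − [1,5] + [1,4],
  ∂[2,4,7] = [4,7] − [2,7] + [2,4].
This gives a 18×10 integer matrix of rank 8; reducing to Smith normal form yields diagonal entries (1,1,1,1,1,1,1,1).

Boundary ∂_3: C_3 → C_2 sends each 3-simplex σ to the alternating sum Σ_i (−1)^i (σ with its i-th vertex removed). For instance
  ∂[1,2,4,7] = [2,4,7] − [1,4,7] + [1,2,7] − [1,2,4],
  ∂[2,4,7,9] = [4,7,9] − [2,7,9] + [2,4,9] − [2,4,7].
The 10×2 boundary matrix has rank 2 and Smith normal form diag(1,1).

From H_k ≅ ker(∂_k) / im(∂_{k+1}) we obtain:

  H_0: rank C_0 − rank ∂_1 = 9 − 8 = 1, and the invariant factors of ∂_1 are all 1, so H_0 = Z.
  H_1: rank ker ∂_1 − rank ∂_2 = (18 − 8) − 8 = 2, and the invariant factors of ∂_2 are all 1, so H_1 = Z^2.
  H_2: rank ker ∂_2 − rank ∂_3 = (10 − 8) − 2 = 0, and the invariant factors of ∂_3 are all 1, so H_2 = 0.
  H_3: rank ker ∂_3 − rank ∂_4 = (2 − 2) − 0 = 0, and there is no ∂_4, so H_3 = 0.

H_0 ≅ Z,  H_1 ≅ Z^2,  H_2 = 0,  H_3 = 0.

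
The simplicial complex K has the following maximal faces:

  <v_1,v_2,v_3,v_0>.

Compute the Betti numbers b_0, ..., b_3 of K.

b_0 = 1, b_1 = 0, b_2 = 0, b_3 = 0.

K has 4 vertices, 6 edges, 4 triangles, 1 3-simplex.
rank ∂_0 = 0, rank ∂_1 = 3 ⇒ b_0 = 4 − 0 − 3 = 1; all invariant factors of ∂_1 are 1 so no torsion. So H_0 = Z.
rank ∂_1 = 3, rank ∂_2 = 3 ⇒ b_1 = 6 − 3 − 3 = 0; all invariant factors of ∂_2 are 1 so no torsion. So H_1 = 0.
rank ∂_2 = 3, rank ∂_3 = 1 ⇒ b_2 = 4 − 3 − 1 = 0; all invariant factors of ∂_3 are 1 so no torsion. So H_2 = 0.
rank ∂_3 = 1, rank ∂_4 = 0 ⇒ b_3 = 1 − 1 − 0 = 0. So H_3 = 0.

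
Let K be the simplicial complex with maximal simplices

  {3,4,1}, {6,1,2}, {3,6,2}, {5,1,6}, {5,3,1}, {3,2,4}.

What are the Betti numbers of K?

b_0 = 1, b_1 = 1, b_2 = 0.

K has 6 vertices, 12 edges, 6 triangles.
rank ∂_0 = 0, rank ∂_1 = 5 ⇒ b_0 = 6 − 0 − 5 = 1; all invariant factors of ∂_1 are 1 so no torsion. So H_0 = Z.
rank ∂_1 = 5, rank ∂_2 = 6 ⇒ b_1 = 12 − 5 − 6 = 1; all invariant factors of ∂_2 are 1 so no torsion. So H_1 = Z.
rank ∂_2 = 6, rank ∂_3 = 0 ⇒ b_2 = 6 − 6 − 0 = 0. So H_2 = 0.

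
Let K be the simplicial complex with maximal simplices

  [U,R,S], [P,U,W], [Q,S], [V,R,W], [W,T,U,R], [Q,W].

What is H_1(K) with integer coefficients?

H_1 = Z.

Take the total order P < Q < R < S < T < U < V < W on the vertex set. Then K (dimension 3) consists of the simplices:

  0-simplices (8): P, Q, R, S, T, U, V, W
  1-simplices (14): PU, PW, QS, QW, RS, RT, RU, RV, RW, SU, TU, TW, UW, VW
  2-simplices (7): PUW, RSU, RTU, RTW, RUW, RVW, TUW
  3-simplices (1): RTUW

Hence C_0 ≅ Z^8, C_1 ≅ Z^14, C_2 ≅ Z^7, C_3 ≅ Z^1.

Boundary ∂_1: C_1 → C_0 maps an edge to its endpoints' difference, ∂[p,q] = q − p.
The 8×14 boundary matrix has rank 7 and Smith normal form diag(1,1,1,1,1,1,1).

The boundary map ∂_2: C_2 → C_1 acts by ∂[p,q,r] = [q,r] − [p,r] + [p,q]. For instance
  ∂TUW = UW − TW + TU,
  ∂RTU = TU − RU + RT.
As a 14×7 matrix over Z this has rank 6, with invariant factors (1,1,1,1,1,1).

The boundary map ∂_3: C_3 → C_2 sends each 3-simplex σ to the alternating sum Σ_i (−1)^i (σ with its i-th vertex removed). For instance
  ∂RTUW = TUW − RUW + RTW − RTU.
The resulting 7×1 matrix has rank 1, and its Smith normal form has invariant factors (1).

From H_k ≅ ker(∂_k) / im(∂_{k+1}) we obtain:

  H_1: rank ker ∂_1 − rank ∂_2 = (14 − 7) − 6 = 1, and the invariant factors of ∂_2 are all 1, so H_1 ≅ Z.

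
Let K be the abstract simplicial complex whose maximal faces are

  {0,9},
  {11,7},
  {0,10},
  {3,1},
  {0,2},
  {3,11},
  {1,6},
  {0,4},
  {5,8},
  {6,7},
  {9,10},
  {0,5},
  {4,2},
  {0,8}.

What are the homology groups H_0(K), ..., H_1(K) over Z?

H_0 = Z^2,  H_1 = Z^4.

Order the vertices as 0 < 1 < 2 < 3 < 4 < 5 < 6 < 7 < 8 < 9 < 10 < 11. Listing each simplex with vertices in this order, K has dimension 1 with simplices:

  0-simplices (12): [0], [1], [2], [3], [4], [5], [6], [7], [8], [9], [10], [11]
  1-simplices (14): [0,2], [0,4], [0,5], [0,8], [0,9], [0,10], [1,3], [1,6], [2,4], [3,11], [5,8], [6,7], [7,11], [9,10]

so the chain groups are C_0 ≅ Z^12, C_1 ≅ Z^14.

∂_1: C_1 → C_0 sends each edge [p,q] (with p < q) to q − p. For instance
  ∂[0,4] = [4] − [0].
As a 12×14 matrix over Z this has rank 10, with invariant factors (1,1,1,1,1,1,1,1,1,1).

Reading off H_k = ker ∂_k / im ∂_{k+1}:

  H_0: rank C_0 − rank ∂_1 = 12 − 10 = 2, and the invariant factors of ∂_1 are all 1, so H_0 = Z^2.
  H_1: rank ker ∂_1 − rank ∂_2 = (14 − 10) − 0 = 4, and there is no ∂_2, so H_1 = Z^4.

(K is a triangulation of the disjoint union of the circle S^1 and a wedge of 3 circles.)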